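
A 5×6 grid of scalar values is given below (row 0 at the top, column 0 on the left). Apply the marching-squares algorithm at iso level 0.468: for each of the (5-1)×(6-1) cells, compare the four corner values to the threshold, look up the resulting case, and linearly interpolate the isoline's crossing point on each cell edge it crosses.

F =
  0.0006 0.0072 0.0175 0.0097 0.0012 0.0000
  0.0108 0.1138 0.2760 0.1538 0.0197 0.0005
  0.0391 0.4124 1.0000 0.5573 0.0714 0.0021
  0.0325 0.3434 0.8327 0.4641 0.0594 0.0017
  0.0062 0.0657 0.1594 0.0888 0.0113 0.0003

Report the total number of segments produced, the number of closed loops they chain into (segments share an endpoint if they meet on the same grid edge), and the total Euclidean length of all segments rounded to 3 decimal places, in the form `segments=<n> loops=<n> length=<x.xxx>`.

cell (1,1): code 0100 → (1.265,2.000)–(2.000,1.095)
cell (1,2): code 1100 → (1.779,3.000)–(1.265,2.000)
cell (1,3): code 1000 → (2.000,3.184)–(1.779,3.000)
cell (2,1): code 0110 → (2.000,1.095)–(3.000,1.255)
cell (2,2): code 1011 → (3.000,2.989)–(2.958,3.000)
cell (2,3): code 0001 → (2.958,3.000)–(2.000,3.184)
cell (3,1): code 0010 → (3.000,1.255)–(3.542,2.000)
cell (3,2): code 0001 → (3.542,2.000)–(3.000,2.989)
total: 8 segments, chained into 1 closed loop(s), length Σ = 6.658718

segments=8 loops=1 length=6.659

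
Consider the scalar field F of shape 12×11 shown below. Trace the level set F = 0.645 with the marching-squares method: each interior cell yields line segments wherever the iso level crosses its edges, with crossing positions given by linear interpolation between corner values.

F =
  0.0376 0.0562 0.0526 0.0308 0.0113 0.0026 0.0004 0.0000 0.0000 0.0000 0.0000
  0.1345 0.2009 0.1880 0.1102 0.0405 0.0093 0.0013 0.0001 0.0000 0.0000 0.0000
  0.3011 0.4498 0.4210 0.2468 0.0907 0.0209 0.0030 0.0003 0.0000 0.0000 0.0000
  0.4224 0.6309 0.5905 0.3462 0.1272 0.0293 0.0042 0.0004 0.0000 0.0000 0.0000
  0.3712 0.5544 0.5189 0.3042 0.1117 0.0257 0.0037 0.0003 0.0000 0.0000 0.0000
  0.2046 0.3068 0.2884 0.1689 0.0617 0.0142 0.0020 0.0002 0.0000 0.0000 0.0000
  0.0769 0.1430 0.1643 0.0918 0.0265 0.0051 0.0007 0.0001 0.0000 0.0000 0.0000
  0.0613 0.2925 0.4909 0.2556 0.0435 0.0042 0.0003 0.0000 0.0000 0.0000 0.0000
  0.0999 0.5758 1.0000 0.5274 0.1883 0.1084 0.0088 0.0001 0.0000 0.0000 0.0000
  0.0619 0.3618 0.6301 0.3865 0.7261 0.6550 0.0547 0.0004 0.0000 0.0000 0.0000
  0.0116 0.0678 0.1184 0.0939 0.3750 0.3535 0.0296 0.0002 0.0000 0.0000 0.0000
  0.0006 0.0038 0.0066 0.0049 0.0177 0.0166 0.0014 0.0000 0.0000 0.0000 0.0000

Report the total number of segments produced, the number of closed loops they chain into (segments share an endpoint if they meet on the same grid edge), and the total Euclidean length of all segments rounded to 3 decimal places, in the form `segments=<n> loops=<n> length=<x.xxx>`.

segments=10 loops=2 length=7.311

cell (7,1): code 0100 → (7.303,2.000)–(8.000,1.163)
cell (7,2): code 1000 → (8.000,2.751)–(7.303,2.000)
cell (8,1): code 0010 → (8.000,1.163)–(8.960,2.000)
cell (8,2): code 0001 → (8.960,2.000)–(8.000,2.751)
cell (8,3): code 0100 → (8.849,4.000)–(9.000,3.761)
cell (8,4): code 1100 → (8.982,5.000)–(8.849,4.000)
cell (8,5): code 1000 → (9.000,5.017)–(8.982,5.000)
cell (9,3): code 0010 → (9.000,3.761)–(9.231,4.000)
cell (9,4): code 0011 → (9.231,4.000)–(9.033,5.000)
cell (9,5): code 0001 → (9.033,5.000)–(9.000,5.017)
total: 10 segments, chained into 2 closed loop(s), length Σ = 7.310977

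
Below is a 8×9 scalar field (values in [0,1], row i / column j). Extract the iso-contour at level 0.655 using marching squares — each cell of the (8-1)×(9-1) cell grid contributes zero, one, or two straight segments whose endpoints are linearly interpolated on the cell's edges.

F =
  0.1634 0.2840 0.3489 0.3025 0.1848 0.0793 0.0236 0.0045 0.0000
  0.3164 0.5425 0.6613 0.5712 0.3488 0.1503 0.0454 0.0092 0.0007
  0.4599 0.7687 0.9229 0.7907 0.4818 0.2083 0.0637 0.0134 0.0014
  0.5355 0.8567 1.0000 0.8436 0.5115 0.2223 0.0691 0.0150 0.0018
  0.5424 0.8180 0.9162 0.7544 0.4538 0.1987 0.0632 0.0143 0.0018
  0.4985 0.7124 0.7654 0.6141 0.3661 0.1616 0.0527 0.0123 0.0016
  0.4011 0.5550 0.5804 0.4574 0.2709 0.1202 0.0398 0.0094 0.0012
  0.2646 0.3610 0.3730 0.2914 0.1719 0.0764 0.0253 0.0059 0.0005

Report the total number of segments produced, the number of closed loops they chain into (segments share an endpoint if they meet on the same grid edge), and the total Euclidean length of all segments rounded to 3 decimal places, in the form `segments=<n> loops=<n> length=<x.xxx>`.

segments=16 loops=1 length=12.308

cell (0,1): code 0100 → (0.980,2.000)–(1.000,1.947)
cell (0,2): code 1000 → (1.000,2.070)–(0.980,2.000)
cell (1,0): code 0100 → (1.497,1.000)–(2.000,0.632)
cell (1,1): code 1110 → (1.000,1.947)–(1.497,1.000)
cell (1,2): code 1101 → (1.382,3.000)–(1.000,2.070)
cell (1,3): code 1000 → (2.000,3.439)–(1.382,3.000)
cell (2,0): code 0110 → (2.000,0.632)–(3.000,0.372)
cell (2,3): code 1001 → (3.000,3.568)–(2.000,3.439)
cell (3,0): code 0110 → (3.000,0.372)–(4.000,0.409)
cell (3,3): code 1001 → (4.000,3.331)–(3.000,3.568)
cell (4,0): code 0110 → (4.000,0.409)–(5.000,0.732)
cell (4,2): code 1011 → (5.000,2.730)–(4.708,3.000)
cell (4,3): code 0001 → (4.708,3.000)–(4.000,3.331)
cell (5,0): code 0010 → (5.000,0.732)–(5.365,1.000)
cell (5,1): code 0011 → (5.365,1.000)–(5.597,2.000)
cell (5,2): code 0001 → (5.597,2.000)–(5.000,2.730)
total: 16 segments, chained into 1 closed loop(s), length Σ = 12.308141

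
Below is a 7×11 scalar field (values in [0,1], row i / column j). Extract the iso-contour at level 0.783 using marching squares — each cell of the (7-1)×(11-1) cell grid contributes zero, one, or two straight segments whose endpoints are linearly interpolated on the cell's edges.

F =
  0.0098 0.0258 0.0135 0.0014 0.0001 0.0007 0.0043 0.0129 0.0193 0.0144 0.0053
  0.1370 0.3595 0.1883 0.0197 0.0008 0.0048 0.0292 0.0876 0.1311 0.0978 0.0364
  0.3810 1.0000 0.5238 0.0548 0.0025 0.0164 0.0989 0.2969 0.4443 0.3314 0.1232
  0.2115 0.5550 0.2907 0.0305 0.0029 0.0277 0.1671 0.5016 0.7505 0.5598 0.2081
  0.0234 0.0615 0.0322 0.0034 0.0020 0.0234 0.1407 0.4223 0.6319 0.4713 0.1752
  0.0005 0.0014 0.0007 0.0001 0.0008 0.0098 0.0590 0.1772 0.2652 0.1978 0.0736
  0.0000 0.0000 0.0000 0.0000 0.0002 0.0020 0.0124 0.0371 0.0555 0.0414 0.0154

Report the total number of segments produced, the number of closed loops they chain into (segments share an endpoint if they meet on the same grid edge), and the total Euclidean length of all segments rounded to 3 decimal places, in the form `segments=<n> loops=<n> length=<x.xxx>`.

cell (1,0): code 0100 → (1.661,1.000)–(2.000,0.649)
cell (1,1): code 1000 → (2.000,1.456)–(1.661,1.000)
cell (2,0): code 0010 → (2.000,0.649)–(2.488,1.000)
cell (2,1): code 0001 → (2.488,1.000)–(2.000,1.456)
total: 4 segments, chained into 1 closed loop(s), length Σ = 2.323353

segments=4 loops=1 length=2.323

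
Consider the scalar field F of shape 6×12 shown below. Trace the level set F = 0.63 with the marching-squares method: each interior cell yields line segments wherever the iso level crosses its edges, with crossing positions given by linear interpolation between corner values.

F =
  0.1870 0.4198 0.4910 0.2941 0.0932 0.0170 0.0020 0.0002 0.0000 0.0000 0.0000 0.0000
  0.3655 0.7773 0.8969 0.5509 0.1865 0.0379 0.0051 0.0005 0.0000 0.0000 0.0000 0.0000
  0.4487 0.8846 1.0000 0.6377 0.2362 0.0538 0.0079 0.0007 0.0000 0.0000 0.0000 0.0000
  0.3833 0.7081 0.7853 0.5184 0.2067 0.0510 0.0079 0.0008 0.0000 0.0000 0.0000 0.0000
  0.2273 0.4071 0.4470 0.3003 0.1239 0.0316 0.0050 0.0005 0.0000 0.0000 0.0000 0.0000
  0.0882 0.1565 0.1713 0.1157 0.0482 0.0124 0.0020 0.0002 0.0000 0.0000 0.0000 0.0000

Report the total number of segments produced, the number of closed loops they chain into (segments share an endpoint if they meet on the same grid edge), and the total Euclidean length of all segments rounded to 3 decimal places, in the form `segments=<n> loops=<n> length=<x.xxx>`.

segments=12 loops=1 length=8.909

cell (0,0): code 0100 → (0.588,1.000)–(1.000,0.642)
cell (0,1): code 1100 → (0.342,2.000)–(0.588,1.000)
cell (0,2): code 1000 → (1.000,2.771)–(0.342,2.000)
cell (1,0): code 0110 → (1.000,0.642)–(2.000,0.416)
cell (1,2): code 1101 → (1.911,3.000)–(1.000,2.771)
cell (1,3): code 1000 → (2.000,3.019)–(1.911,3.000)
cell (2,0): code 0110 → (2.000,0.416)–(3.000,0.760)
cell (2,2): code 1011 → (3.000,2.582)–(2.065,3.000)
cell (2,3): code 0001 → (2.065,3.000)–(2.000,3.019)
cell (3,0): code 0010 → (3.000,0.760)–(3.259,1.000)
cell (3,1): code 0011 → (3.259,1.000)–(3.459,2.000)
cell (3,2): code 0001 → (3.459,2.000)–(3.000,2.582)
total: 12 segments, chained into 1 closed loop(s), length Σ = 8.908544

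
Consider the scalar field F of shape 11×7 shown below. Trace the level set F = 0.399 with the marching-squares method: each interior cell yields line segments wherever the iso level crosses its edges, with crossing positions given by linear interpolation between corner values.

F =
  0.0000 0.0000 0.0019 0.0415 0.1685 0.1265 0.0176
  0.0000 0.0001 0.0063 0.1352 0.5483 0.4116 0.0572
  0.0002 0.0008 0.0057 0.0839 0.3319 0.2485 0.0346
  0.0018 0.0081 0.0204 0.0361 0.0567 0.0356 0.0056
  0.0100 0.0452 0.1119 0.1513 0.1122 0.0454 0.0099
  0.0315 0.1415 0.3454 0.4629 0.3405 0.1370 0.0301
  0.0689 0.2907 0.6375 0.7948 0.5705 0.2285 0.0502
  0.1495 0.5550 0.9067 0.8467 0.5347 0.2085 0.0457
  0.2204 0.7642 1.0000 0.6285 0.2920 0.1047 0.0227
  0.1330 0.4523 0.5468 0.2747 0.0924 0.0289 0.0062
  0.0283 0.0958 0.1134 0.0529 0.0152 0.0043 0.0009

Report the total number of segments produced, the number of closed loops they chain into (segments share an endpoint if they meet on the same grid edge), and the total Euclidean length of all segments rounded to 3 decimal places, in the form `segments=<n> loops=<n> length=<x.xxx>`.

cell (0,3): code 0100 → (0.607,4.000)–(1.000,3.639)
cell (0,4): code 1100 → (0.956,5.000)–(0.607,4.000)
cell (0,5): code 1000 → (1.000,5.036)–(0.956,5.000)
cell (1,3): code 0010 → (1.000,3.639)–(1.690,4.000)
cell (1,4): code 0011 → (1.690,4.000)–(1.077,5.000)
cell (1,5): code 0001 → (1.077,5.000)–(1.000,5.036)
cell (4,2): code 0100 → (4.795,3.000)–(5.000,2.456)
cell (4,3): code 1000 → (5.000,3.522)–(4.795,3.000)
cell (5,1): code 0100 → (5.183,2.000)–(6.000,1.312)
cell (5,2): code 1110 → (5.000,2.456)–(5.183,2.000)
cell (5,3): code 1101 → (5.254,4.000)–(5.000,3.522)
cell (5,4): code 1000 → (6.000,4.501)–(5.254,4.000)
cell (6,0): code 0100 → (6.410,1.000)–(7.000,0.615)
cell (6,1): code 1110 → (6.000,1.312)–(6.410,1.000)
cell (6,4): code 1001 → (7.000,4.416)–(6.000,4.501)
cell (7,0): code 0110 → (7.000,0.615)–(8.000,0.328)
cell (7,3): code 1011 → (8.000,3.682)–(7.559,4.000)
cell (7,4): code 0001 → (7.559,4.000)–(7.000,4.416)
cell (8,0): code 0110 → (8.000,0.328)–(9.000,0.833)
cell (8,2): code 1011 → (9.000,2.543)–(8.649,3.000)
cell (8,3): code 0001 → (8.649,3.000)–(8.000,3.682)
cell (9,0): code 0010 → (9.000,0.833)–(9.150,1.000)
cell (9,1): code 0011 → (9.150,1.000)–(9.341,2.000)
cell (9,2): code 0001 → (9.341,2.000)–(9.000,2.543)
total: 24 segments, chained into 2 closed loop(s), length Σ = 16.853299

segments=24 loops=2 length=16.853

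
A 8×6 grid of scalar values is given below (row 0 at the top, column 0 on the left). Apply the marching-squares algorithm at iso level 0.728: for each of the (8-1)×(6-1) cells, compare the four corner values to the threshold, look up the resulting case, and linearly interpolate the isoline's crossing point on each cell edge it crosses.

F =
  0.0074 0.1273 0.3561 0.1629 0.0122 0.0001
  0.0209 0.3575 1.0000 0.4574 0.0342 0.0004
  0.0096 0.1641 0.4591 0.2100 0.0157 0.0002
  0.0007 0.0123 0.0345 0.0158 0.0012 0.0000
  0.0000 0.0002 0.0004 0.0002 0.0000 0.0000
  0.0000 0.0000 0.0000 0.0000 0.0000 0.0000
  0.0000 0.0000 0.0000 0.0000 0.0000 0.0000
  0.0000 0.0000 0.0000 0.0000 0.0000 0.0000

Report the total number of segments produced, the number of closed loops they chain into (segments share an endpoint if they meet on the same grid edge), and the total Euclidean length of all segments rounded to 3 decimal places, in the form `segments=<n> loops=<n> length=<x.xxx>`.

segments=4 loops=1 length=2.621

cell (0,1): code 0100 → (0.578,2.000)–(1.000,1.577)
cell (0,2): code 1000 → (1.000,2.501)–(0.578,2.000)
cell (1,1): code 0010 → (1.000,1.577)–(1.503,2.000)
cell (1,2): code 0001 → (1.503,2.000)–(1.000,2.501)
total: 4 segments, chained into 1 closed loop(s), length Σ = 2.620980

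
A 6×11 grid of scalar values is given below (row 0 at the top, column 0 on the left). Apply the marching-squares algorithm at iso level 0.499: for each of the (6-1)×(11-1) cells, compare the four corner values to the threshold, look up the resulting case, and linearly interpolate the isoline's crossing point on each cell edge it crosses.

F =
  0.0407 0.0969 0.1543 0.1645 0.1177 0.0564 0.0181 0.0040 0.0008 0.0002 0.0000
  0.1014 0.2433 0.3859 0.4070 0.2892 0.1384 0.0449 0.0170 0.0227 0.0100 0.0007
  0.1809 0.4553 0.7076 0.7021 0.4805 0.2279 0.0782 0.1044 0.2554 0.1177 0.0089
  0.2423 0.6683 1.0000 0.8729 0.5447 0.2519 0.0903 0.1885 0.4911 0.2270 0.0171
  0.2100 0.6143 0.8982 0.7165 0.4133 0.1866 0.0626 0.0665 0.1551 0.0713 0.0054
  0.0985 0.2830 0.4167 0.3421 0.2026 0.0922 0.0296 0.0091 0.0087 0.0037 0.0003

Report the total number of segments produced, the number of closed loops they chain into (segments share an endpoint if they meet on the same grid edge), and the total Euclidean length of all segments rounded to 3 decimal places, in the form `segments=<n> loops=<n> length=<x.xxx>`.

cell (1,1): code 0100 → (1.352,2.000)–(2.000,1.173)
cell (1,2): code 1100 → (1.312,3.000)–(1.352,2.000)
cell (1,3): code 1000 → (2.000,3.917)–(1.312,3.000)
cell (2,0): code 0100 → (2.205,1.000)–(3.000,0.603)
cell (2,1): code 1110 → (2.000,1.173)–(2.205,1.000)
cell (2,3): code 1101 → (2.288,4.000)–(2.000,3.917)
cell (2,4): code 1000 → (3.000,4.156)–(2.288,4.000)
cell (3,0): code 0110 → (3.000,0.603)–(4.000,0.715)
cell (3,3): code 1011 → (4.000,3.717)–(3.348,4.000)
cell (3,4): code 0001 → (3.348,4.000)–(3.000,4.156)
cell (4,0): code 0010 → (4.000,0.715)–(4.348,1.000)
cell (4,1): code 0011 → (4.348,1.000)–(4.829,2.000)
cell (4,2): code 0011 → (4.829,2.000)–(4.581,3.000)
cell (4,3): code 0001 → (4.581,3.000)–(4.000,3.717)
total: 14 segments, chained into 1 closed loop(s), length Σ = 10.994948

segments=14 loops=1 length=10.995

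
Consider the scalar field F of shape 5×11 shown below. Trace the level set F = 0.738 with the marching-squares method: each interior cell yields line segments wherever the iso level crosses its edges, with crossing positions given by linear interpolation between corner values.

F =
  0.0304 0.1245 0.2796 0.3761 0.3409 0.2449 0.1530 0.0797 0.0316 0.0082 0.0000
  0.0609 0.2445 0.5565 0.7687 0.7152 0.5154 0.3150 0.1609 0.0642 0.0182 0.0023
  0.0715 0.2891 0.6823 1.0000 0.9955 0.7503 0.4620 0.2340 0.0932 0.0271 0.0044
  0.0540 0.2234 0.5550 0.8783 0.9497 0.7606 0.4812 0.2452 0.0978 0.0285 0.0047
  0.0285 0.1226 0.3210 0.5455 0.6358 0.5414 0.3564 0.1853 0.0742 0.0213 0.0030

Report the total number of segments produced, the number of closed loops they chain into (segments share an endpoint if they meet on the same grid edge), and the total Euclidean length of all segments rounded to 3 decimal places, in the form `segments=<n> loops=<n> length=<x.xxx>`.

cell (0,2): code 0100 → (0.922,3.000)–(1.000,2.855)
cell (0,3): code 1000 → (1.000,3.574)–(0.922,3.000)
cell (1,2): code 0110 → (1.000,2.855)–(2.000,2.175)
cell (1,3): code 1101 → (1.081,4.000)–(1.000,3.574)
cell (1,4): code 1100 → (1.948,5.000)–(1.081,4.000)
cell (1,5): code 1000 → (2.000,5.043)–(1.948,5.000)
cell (2,2): code 0110 → (2.000,2.175)–(3.000,2.566)
cell (2,5): code 1001 → (3.000,5.081)–(2.000,5.043)
cell (3,2): code 0010 → (3.000,2.566)–(3.422,3.000)
cell (3,3): code 0011 → (3.422,3.000)–(3.674,4.000)
cell (3,4): code 0011 → (3.674,4.000)–(3.103,5.000)
cell (3,5): code 0001 → (3.103,5.000)–(3.000,5.081)
total: 12 segments, chained into 1 closed loop(s), length Σ = 8.770926

segments=12 loops=1 length=8.771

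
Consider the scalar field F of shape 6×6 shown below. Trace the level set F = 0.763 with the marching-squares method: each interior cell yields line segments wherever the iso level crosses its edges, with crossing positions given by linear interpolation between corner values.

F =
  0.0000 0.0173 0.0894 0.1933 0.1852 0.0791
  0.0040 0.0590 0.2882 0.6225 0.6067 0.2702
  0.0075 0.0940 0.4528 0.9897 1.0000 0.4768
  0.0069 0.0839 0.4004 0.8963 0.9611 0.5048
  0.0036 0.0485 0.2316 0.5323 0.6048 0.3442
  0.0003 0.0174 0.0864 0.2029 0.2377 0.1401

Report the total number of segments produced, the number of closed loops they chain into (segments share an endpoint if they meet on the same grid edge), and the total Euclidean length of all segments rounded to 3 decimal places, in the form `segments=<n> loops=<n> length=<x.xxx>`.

segments=8 loops=1 length=6.691

cell (1,2): code 0100 → (1.383,3.000)–(2.000,2.578)
cell (1,3): code 1100 → (1.397,4.000)–(1.383,3.000)
cell (1,4): code 1000 → (2.000,4.453)–(1.397,4.000)
cell (2,2): code 0110 → (2.000,2.578)–(3.000,2.731)
cell (2,4): code 1001 → (3.000,4.434)–(2.000,4.453)
cell (3,2): code 0010 → (3.000,2.731)–(3.366,3.000)
cell (3,3): code 0011 → (3.366,3.000)–(3.556,4.000)
cell (3,4): code 0001 → (3.556,4.000)–(3.000,4.434)
total: 8 segments, chained into 1 closed loop(s), length Σ = 6.691346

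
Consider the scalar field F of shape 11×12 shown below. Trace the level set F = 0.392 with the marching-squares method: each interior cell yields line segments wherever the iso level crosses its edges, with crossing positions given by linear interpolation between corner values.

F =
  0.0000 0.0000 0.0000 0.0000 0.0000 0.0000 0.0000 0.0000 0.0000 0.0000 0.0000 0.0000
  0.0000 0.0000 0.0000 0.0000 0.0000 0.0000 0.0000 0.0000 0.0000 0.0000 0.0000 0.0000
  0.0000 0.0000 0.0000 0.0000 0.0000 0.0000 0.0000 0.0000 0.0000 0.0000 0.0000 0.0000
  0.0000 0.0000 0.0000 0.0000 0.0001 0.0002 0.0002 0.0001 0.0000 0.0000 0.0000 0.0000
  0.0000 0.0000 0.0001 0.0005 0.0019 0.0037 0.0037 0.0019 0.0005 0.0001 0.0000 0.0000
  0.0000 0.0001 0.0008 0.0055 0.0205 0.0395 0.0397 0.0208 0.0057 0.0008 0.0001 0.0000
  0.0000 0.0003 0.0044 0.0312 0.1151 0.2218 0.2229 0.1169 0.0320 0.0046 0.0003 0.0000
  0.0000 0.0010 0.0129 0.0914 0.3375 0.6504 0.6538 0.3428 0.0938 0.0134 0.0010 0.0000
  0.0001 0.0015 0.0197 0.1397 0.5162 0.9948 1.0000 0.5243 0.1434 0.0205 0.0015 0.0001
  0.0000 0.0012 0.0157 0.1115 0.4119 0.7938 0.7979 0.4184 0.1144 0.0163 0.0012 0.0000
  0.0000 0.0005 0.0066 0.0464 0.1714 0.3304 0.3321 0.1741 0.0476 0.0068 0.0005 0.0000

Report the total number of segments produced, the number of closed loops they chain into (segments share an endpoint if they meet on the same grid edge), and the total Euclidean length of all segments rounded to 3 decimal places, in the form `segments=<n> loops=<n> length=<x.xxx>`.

segments=14 loops=1 length=11.144

cell (6,4): code 0100 → (6.397,5.000)–(7.000,4.174)
cell (6,5): code 1100 → (6.392,6.000)–(6.397,5.000)
cell (6,6): code 1000 → (7.000,6.842)–(6.392,6.000)
cell (7,3): code 0100 → (7.305,4.000)–(8.000,3.670)
cell (7,4): code 1110 → (7.000,4.174)–(7.305,4.000)
cell (7,6): code 1101 → (7.271,7.000)–(7.000,6.842)
cell (7,7): code 1000 → (8.000,7.347)–(7.271,7.000)
cell (8,3): code 0110 → (8.000,3.670)–(9.000,3.934)
cell (8,7): code 1001 → (9.000,7.087)–(8.000,7.347)
cell (9,3): code 0010 → (9.000,3.934)–(9.083,4.000)
cell (9,4): code 0011 → (9.083,4.000)–(9.867,5.000)
cell (9,5): code 0011 → (9.867,5.000)–(9.871,6.000)
cell (9,6): code 0011 → (9.871,6.000)–(9.108,7.000)
cell (9,7): code 0001 → (9.108,7.000)–(9.000,7.087)
total: 14 segments, chained into 1 closed loop(s), length Σ = 11.143620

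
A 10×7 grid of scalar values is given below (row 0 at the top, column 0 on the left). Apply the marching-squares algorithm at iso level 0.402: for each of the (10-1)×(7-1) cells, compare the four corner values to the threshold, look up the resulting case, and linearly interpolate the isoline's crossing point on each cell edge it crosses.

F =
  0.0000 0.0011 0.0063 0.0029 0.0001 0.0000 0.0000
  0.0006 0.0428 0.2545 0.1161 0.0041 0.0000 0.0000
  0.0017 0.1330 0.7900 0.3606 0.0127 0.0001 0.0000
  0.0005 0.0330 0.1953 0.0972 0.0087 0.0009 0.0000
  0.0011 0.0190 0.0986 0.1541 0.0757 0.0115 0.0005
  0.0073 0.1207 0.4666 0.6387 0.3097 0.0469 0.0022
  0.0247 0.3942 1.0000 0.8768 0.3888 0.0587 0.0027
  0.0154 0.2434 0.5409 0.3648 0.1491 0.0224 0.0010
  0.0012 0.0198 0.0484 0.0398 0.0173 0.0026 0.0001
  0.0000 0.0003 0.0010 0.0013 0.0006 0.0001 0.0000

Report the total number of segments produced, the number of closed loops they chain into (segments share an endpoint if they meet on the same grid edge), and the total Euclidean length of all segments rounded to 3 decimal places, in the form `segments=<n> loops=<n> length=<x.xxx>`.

segments=14 loops=2 length=12.652

cell (1,1): code 0100 → (1.275,2.000)–(2.000,1.409)
cell (1,2): code 1000 → (2.000,2.904)–(1.275,2.000)
cell (2,1): code 0010 → (2.000,1.409)–(2.652,2.000)
cell (2,2): code 0001 → (2.652,2.000)–(2.000,2.904)
cell (4,1): code 0100 → (4.824,2.000)–(5.000,1.813)
cell (4,2): code 1100 → (4.512,3.000)–(4.824,2.000)
cell (4,3): code 1000 → (5.000,3.719)–(4.512,3.000)
cell (5,1): code 0110 → (5.000,1.813)–(6.000,1.013)
cell (5,3): code 1001 → (6.000,3.973)–(5.000,3.719)
cell (6,1): code 0110 → (6.000,1.013)–(7.000,1.533)
cell (6,2): code 1011 → (7.000,2.789)–(6.927,3.000)
cell (6,3): code 0001 → (6.927,3.000)–(6.000,3.973)
cell (7,1): code 0010 → (7.000,1.533)–(7.282,2.000)
cell (7,2): code 0001 → (7.282,2.000)–(7.000,2.789)
total: 14 segments, chained into 2 closed loop(s), length Σ = 12.651516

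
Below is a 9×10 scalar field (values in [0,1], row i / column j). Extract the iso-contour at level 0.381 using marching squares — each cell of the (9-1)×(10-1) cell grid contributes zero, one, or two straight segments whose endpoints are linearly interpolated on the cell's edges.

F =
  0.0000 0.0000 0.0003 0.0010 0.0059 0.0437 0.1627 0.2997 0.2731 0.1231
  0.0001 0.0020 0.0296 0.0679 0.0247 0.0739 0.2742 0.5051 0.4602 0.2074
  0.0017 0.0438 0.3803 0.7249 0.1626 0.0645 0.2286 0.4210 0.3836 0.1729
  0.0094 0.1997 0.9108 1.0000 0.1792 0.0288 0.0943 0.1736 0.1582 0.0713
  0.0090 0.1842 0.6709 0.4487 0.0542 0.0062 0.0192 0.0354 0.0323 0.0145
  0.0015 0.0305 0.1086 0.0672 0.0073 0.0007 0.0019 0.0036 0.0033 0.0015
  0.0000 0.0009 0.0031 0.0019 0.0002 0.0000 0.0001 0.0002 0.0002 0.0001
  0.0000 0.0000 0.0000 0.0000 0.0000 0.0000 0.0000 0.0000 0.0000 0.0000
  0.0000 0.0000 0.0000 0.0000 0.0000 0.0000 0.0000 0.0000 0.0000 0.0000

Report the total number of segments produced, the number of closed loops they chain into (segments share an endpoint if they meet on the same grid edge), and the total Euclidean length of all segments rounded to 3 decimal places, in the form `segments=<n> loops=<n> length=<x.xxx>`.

segments=18 loops=2 length=14.189

cell (0,6): code 0100 → (0.396,7.000)–(1.000,6.463)
cell (0,7): code 1100 → (0.577,8.000)–(0.396,7.000)
cell (0,8): code 1000 → (1.000,8.313)–(0.577,8.000)
cell (1,2): code 0100 → (1.477,3.000)–(2.000,2.002)
cell (1,3): code 1000 → (2.000,3.612)–(1.477,3.000)
cell (1,6): code 0110 → (1.000,6.463)–(2.000,6.792)
cell (1,8): code 1001 → (2.000,8.012)–(1.000,8.313)
cell (2,1): code 0100 → (2.001,2.000)–(3.000,1.255)
cell (2,2): code 1110 → (2.000,2.002)–(2.001,2.000)
cell (2,3): code 1001 → (3.000,3.754)–(2.000,3.612)
cell (2,6): code 0010 → (2.000,6.792)–(2.162,7.000)
cell (2,7): code 0011 → (2.162,7.000)–(2.012,8.000)
cell (2,8): code 0001 → (2.012,8.000)–(2.000,8.012)
cell (3,1): code 0110 → (3.000,1.255)–(4.000,1.404)
cell (3,3): code 1001 → (4.000,3.172)–(3.000,3.754)
cell (4,1): code 0010 → (4.000,1.404)–(4.516,2.000)
cell (4,2): code 0011 → (4.516,2.000)–(4.177,3.000)
cell (4,3): code 0001 → (4.177,3.000)–(4.000,3.172)
total: 18 segments, chained into 2 closed loop(s), length Σ = 14.189257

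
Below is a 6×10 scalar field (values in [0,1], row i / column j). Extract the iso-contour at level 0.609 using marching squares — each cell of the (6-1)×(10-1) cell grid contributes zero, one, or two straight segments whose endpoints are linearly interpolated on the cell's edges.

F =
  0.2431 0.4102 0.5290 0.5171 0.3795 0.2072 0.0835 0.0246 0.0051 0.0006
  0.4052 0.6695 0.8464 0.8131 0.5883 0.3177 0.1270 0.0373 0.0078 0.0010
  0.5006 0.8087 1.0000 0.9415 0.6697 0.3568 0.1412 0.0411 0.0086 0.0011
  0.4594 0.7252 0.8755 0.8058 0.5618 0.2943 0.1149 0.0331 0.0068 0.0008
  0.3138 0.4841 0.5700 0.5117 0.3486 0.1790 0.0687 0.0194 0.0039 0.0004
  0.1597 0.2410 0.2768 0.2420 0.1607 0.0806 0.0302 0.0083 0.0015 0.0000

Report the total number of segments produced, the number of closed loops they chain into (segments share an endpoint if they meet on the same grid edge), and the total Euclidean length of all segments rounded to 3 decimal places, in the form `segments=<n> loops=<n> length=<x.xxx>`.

segments=14 loops=1 length=11.607

cell (0,0): code 0100 → (0.767,1.000)–(1.000,0.771)
cell (0,1): code 1100 → (0.252,2.000)–(0.767,1.000)
cell (0,2): code 1100 → (0.310,3.000)–(0.252,2.000)
cell (0,3): code 1000 → (1.000,3.908)–(0.310,3.000)
cell (1,0): code 0110 → (1.000,0.771)–(2.000,0.352)
cell (1,3): code 1101 → (1.254,4.000)–(1.000,3.908)
cell (1,4): code 1000 → (2.000,4.194)–(1.254,4.000)
cell (2,0): code 0110 → (2.000,0.352)–(3.000,0.563)
cell (2,3): code 1011 → (3.000,3.807)–(2.563,4.000)
cell (2,4): code 0001 → (2.563,4.000)–(2.000,4.194)
cell (3,0): code 0010 → (3.000,0.563)–(3.482,1.000)
cell (3,1): code 0011 → (3.482,1.000)–(3.872,2.000)
cell (3,2): code 0011 → (3.872,2.000)–(3.669,3.000)
cell (3,3): code 0001 → (3.669,3.000)–(3.000,3.807)
total: 14 segments, chained into 1 closed loop(s), length Σ = 11.606616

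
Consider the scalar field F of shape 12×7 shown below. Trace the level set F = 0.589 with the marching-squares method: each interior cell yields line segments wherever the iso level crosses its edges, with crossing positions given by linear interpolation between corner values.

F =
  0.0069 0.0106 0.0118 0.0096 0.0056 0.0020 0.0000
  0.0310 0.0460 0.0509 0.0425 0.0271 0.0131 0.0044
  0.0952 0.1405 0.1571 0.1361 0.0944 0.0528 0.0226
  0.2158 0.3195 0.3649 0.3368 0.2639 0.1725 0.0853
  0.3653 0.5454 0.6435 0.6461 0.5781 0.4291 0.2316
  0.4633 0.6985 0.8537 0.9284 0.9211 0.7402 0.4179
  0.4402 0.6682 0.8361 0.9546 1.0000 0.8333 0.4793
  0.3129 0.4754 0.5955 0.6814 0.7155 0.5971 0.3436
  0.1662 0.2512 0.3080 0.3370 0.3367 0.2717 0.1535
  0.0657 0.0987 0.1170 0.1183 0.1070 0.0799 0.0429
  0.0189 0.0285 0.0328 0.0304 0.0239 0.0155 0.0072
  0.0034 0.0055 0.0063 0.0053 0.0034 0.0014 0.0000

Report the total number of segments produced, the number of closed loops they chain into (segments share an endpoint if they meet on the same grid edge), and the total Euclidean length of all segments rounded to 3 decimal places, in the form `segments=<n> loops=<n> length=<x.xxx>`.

segments=18 loops=1 length=13.837

cell (3,1): code 0100 → (3.804,2.000)–(4.000,1.444)
cell (3,2): code 1100 → (3.815,3.000)–(3.804,2.000)
cell (3,3): code 1000 → (4.000,3.840)–(3.815,3.000)
cell (4,0): code 0100 → (4.285,1.000)–(5.000,0.534)
cell (4,1): code 1110 → (4.000,1.444)–(4.285,1.000)
cell (4,3): code 1101 → (4.032,4.000)–(4.000,3.840)
cell (4,4): code 1100 → (4.514,5.000)–(4.032,4.000)
cell (4,5): code 1000 → (5.000,5.469)–(4.514,5.000)
cell (5,0): code 0110 → (5.000,0.534)–(6.000,0.653)
cell (5,5): code 1001 → (6.000,5.690)–(5.000,5.469)
cell (6,0): code 0010 → (6.000,0.653)–(6.411,1.000)
cell (6,1): code 0111 → (6.411,1.000)–(7.000,1.946)
cell (6,5): code 1001 → (7.000,5.032)–(6.000,5.690)
cell (7,1): code 0010 → (7.000,1.946)–(7.023,2.000)
cell (7,2): code 0011 → (7.023,2.000)–(7.268,3.000)
cell (7,3): code 0011 → (7.268,3.000)–(7.334,4.000)
cell (7,4): code 0011 → (7.334,4.000)–(7.025,5.000)
cell (7,5): code 0001 → (7.025,5.000)–(7.000,5.032)
total: 18 segments, chained into 1 closed loop(s), length Σ = 13.837476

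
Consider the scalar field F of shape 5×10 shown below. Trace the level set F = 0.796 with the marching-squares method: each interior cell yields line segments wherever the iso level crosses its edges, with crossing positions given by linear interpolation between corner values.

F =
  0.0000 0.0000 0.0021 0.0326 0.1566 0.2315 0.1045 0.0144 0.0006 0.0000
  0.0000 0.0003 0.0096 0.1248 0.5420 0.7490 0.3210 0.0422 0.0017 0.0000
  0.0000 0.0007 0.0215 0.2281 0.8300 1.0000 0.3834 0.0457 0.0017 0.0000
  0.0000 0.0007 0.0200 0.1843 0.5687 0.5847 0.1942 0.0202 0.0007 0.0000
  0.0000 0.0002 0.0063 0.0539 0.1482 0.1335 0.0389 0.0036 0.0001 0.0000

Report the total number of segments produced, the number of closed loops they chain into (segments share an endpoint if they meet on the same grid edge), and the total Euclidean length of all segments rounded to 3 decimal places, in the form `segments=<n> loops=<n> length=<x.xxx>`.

segments=6 loops=1 length=4.023

cell (1,3): code 0100 → (1.882,4.000)–(2.000,3.944)
cell (1,4): code 1100 → (1.187,5.000)–(1.882,4.000)
cell (1,5): code 1000 → (2.000,5.331)–(1.187,5.000)
cell (2,3): code 0010 → (2.000,3.944)–(2.130,4.000)
cell (2,4): code 0011 → (2.130,4.000)–(2.491,5.000)
cell (2,5): code 0001 → (2.491,5.000)–(2.000,5.331)
total: 6 segments, chained into 1 closed loop(s), length Σ = 4.023290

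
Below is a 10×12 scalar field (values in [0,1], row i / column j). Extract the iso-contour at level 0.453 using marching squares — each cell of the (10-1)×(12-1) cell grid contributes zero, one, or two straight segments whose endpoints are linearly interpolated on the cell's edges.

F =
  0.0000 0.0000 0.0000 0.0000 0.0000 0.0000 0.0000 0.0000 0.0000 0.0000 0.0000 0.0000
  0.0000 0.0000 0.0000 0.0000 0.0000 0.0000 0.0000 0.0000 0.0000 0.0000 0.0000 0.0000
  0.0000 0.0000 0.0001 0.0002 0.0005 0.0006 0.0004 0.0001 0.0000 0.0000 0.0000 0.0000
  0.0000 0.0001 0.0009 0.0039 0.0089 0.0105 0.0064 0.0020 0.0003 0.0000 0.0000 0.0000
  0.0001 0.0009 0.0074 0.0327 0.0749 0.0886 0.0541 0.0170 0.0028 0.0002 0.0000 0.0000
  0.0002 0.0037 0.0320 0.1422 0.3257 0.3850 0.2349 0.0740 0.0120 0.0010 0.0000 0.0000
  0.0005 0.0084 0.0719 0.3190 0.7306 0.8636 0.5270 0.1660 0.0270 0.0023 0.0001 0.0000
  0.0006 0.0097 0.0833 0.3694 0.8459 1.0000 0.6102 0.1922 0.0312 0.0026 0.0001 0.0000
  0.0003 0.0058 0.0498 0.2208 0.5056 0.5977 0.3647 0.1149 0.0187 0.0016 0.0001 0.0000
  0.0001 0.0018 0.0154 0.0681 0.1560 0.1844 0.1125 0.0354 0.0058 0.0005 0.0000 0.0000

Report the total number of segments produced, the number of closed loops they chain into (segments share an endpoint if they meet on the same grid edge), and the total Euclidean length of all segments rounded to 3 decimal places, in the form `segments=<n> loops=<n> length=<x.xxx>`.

cell (5,3): code 0100 → (5.314,4.000)–(6.000,3.326)
cell (5,4): code 1100 → (5.142,5.000)–(5.314,4.000)
cell (5,5): code 1100 → (5.747,6.000)–(5.142,5.000)
cell (5,6): code 1000 → (6.000,6.205)–(5.747,6.000)
cell (6,3): code 0110 → (6.000,3.326)–(7.000,3.175)
cell (6,6): code 1001 → (7.000,6.376)–(6.000,6.205)
cell (7,3): code 0110 → (7.000,3.175)–(8.000,3.815)
cell (7,5): code 1011 → (8.000,5.621)–(7.640,6.000)
cell (7,6): code 0001 → (7.640,6.000)–(7.000,6.376)
cell (8,3): code 0010 → (8.000,3.815)–(8.150,4.000)
cell (8,4): code 0011 → (8.150,4.000)–(8.350,5.000)
cell (8,5): code 0001 → (8.350,5.000)–(8.000,5.621)
total: 12 segments, chained into 1 closed loop(s), length Σ = 9.919779

segments=12 loops=1 length=9.920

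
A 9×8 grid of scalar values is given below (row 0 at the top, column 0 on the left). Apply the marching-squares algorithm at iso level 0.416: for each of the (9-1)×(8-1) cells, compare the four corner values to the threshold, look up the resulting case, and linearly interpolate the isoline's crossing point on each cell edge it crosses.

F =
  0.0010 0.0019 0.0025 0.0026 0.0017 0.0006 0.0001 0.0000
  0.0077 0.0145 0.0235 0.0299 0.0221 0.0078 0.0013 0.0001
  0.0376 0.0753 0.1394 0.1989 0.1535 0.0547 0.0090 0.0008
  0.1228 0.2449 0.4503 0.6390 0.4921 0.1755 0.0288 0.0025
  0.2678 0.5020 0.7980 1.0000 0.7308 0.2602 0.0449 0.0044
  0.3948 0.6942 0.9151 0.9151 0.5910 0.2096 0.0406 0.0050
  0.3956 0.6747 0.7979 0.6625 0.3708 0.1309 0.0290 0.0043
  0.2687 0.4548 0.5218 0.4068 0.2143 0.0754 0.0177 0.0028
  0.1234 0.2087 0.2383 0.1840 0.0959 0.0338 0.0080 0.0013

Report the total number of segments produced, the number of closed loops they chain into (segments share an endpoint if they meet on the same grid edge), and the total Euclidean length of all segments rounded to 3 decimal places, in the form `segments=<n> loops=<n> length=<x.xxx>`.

segments=18 loops=1 length=14.517

cell (2,1): code 0100 → (2.890,2.000)–(3.000,1.833)
cell (2,2): code 1100 → (2.493,3.000)–(2.890,2.000)
cell (2,3): code 1100 → (2.775,4.000)–(2.493,3.000)
cell (2,4): code 1000 → (3.000,4.240)–(2.775,4.000)
cell (3,0): code 0100 → (3.665,1.000)–(4.000,0.633)
cell (3,1): code 1110 → (3.000,1.833)–(3.665,1.000)
cell (3,4): code 1001 → (4.000,4.669)–(3.000,4.240)
cell (4,0): code 0110 → (4.000,0.633)–(5.000,0.071)
cell (4,4): code 1001 → (5.000,4.459)–(4.000,4.669)
cell (5,0): code 0110 → (5.000,0.071)–(6.000,0.073)
cell (5,3): code 1011 → (6.000,3.845)–(5.795,4.000)
cell (5,4): code 0001 → (5.795,4.000)–(5.000,4.459)
cell (6,0): code 0110 → (6.000,0.073)–(7.000,0.792)
cell (6,2): code 1011 → (7.000,2.920)–(6.964,3.000)
cell (6,3): code 0001 → (6.964,3.000)–(6.000,3.845)
cell (7,0): code 0010 → (7.000,0.792)–(7.158,1.000)
cell (7,1): code 0011 → (7.158,1.000)–(7.373,2.000)
cell (7,2): code 0001 → (7.373,2.000)–(7.000,2.920)
total: 18 segments, chained into 1 closed loop(s), length Σ = 14.516742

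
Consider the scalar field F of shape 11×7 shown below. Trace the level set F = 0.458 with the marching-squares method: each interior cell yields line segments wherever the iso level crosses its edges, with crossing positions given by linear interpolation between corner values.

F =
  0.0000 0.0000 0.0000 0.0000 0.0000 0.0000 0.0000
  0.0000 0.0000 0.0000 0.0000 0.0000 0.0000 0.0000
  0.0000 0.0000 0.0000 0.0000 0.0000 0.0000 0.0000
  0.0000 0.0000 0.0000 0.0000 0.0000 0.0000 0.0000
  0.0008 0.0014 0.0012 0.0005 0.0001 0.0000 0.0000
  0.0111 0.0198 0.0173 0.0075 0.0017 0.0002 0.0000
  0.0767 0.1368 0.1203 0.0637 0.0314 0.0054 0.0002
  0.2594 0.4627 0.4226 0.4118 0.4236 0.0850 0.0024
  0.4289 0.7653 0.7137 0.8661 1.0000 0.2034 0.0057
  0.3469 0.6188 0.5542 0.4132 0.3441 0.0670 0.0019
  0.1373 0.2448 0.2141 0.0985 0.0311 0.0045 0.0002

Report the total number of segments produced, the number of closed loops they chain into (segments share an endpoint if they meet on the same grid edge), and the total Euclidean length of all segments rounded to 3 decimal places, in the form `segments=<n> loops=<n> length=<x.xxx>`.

segments=14 loops=1 length=11.474

cell (6,0): code 0100 → (6.986,1.000)–(7.000,0.977)
cell (6,1): code 1000 → (7.000,1.117)–(6.986,1.000)
cell (7,0): code 0110 → (7.000,0.977)–(8.000,0.087)
cell (7,1): code 1101 → (7.122,2.000)–(7.000,1.117)
cell (7,2): code 1100 → (7.102,3.000)–(7.122,2.000)
cell (7,3): code 1100 → (7.060,4.000)–(7.102,3.000)
cell (7,4): code 1000 → (8.000,4.680)–(7.060,4.000)
cell (8,0): code 0110 → (8.000,0.087)–(9.000,0.409)
cell (8,2): code 1011 → (9.000,2.682)–(8.901,3.000)
cell (8,3): code 0011 → (8.901,3.000)–(8.826,4.000)
cell (8,4): code 0001 → (8.826,4.000)–(8.000,4.680)
cell (9,0): code 0010 → (9.000,0.409)–(9.430,1.000)
cell (9,1): code 0011 → (9.430,1.000)–(9.283,2.000)
cell (9,2): code 0001 → (9.283,2.000)–(9.000,2.682)
total: 14 segments, chained into 1 closed loop(s), length Σ = 11.474224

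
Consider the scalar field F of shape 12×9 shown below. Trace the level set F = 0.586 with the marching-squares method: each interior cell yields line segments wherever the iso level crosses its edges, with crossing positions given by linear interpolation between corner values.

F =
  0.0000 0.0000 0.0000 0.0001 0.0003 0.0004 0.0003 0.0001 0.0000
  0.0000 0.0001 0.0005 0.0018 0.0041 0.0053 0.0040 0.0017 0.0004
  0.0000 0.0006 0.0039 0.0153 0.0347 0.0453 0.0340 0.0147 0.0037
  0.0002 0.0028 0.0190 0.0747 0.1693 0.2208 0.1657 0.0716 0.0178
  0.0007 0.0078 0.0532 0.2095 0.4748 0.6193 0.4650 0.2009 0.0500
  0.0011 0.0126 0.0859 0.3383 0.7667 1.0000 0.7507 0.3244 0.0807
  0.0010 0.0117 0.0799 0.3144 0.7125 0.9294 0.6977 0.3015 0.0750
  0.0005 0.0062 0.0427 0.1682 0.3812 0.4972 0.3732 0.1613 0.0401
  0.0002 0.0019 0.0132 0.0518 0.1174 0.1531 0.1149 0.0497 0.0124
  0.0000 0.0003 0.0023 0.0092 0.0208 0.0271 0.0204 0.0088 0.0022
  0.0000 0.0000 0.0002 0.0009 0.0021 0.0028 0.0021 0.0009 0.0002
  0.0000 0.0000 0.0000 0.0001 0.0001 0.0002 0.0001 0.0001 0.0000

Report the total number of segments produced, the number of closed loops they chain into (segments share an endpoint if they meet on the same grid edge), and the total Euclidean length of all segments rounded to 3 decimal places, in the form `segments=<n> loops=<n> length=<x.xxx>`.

segments=12 loops=1 length=8.801

cell (3,4): code 0100 → (3.916,5.000)–(4.000,4.770)
cell (3,5): code 1000 → (4.000,5.216)–(3.916,5.000)
cell (4,3): code 0100 → (4.381,4.000)–(5.000,3.578)
cell (4,4): code 1110 → (4.000,4.770)–(4.381,4.000)
cell (4,5): code 1101 → (4.424,6.000)–(4.000,5.216)
cell (4,6): code 1000 → (5.000,6.386)–(4.424,6.000)
cell (5,3): code 0110 → (5.000,3.578)–(6.000,3.682)
cell (5,6): code 1001 → (6.000,6.282)–(5.000,6.386)
cell (6,3): code 0010 → (6.000,3.682)–(6.382,4.000)
cell (6,4): code 0011 → (6.382,4.000)–(6.795,5.000)
cell (6,5): code 0011 → (6.795,5.000)–(6.344,6.000)
cell (6,6): code 0001 → (6.344,6.000)–(6.000,6.282)
total: 12 segments, chained into 1 closed loop(s), length Σ = 8.800608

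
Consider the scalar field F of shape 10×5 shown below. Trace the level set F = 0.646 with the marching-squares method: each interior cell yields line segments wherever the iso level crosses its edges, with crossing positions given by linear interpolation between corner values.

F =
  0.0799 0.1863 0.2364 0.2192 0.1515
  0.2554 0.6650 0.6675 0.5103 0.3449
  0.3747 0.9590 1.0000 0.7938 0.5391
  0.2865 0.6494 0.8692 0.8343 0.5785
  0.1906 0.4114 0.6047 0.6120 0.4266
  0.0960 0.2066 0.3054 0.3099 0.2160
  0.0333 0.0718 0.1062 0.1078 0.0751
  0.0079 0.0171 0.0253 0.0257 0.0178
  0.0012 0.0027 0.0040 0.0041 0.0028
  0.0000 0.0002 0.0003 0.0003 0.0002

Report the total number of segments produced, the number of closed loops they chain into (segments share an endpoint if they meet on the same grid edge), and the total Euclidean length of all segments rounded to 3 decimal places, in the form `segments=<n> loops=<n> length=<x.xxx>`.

segments=12 loops=1 length=9.668

cell (0,0): code 0100 → (0.960,1.000)–(1.000,0.954)
cell (0,1): code 1100 → (0.950,2.000)–(0.960,1.000)
cell (0,2): code 1000 → (1.000,2.137)–(0.950,2.000)
cell (1,0): code 0110 → (1.000,0.954)–(2.000,0.464)
cell (1,2): code 1101 → (1.479,3.000)–(1.000,2.137)
cell (1,3): code 1000 → (2.000,3.580)–(1.479,3.000)
cell (2,0): code 0110 → (2.000,0.464)–(3.000,0.991)
cell (2,3): code 1001 → (3.000,3.736)–(2.000,3.580)
cell (3,0): code 0010 → (3.000,0.991)–(3.014,1.000)
cell (3,1): code 0011 → (3.014,1.000)–(3.844,2.000)
cell (3,2): code 0011 → (3.844,2.000)–(3.847,3.000)
cell (3,3): code 0001 → (3.847,3.000)–(3.000,3.736)
total: 12 segments, chained into 1 closed loop(s), length Σ = 9.667838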